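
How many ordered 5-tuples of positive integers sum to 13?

495

A composition of 13 into 5 positive parts is chosen by placing 4 dividers among the 12 gaps between 13 units: C(12,4) = 495.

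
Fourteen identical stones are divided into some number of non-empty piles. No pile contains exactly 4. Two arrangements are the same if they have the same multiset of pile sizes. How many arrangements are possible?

Systematic enumeration (by largest part, then next-largest, …) yields 93.

93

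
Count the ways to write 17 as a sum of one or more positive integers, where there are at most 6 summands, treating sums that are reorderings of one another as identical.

Counting exhaustively, 163 partitions satisfy the conditions.

163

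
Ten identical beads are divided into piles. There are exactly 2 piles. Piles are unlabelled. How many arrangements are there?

5

Listing the qualifying partitions of 10:
9+1
8+2
7+3
6+4
5+5
Counting gives 5.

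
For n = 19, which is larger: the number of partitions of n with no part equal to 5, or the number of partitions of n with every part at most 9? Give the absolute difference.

38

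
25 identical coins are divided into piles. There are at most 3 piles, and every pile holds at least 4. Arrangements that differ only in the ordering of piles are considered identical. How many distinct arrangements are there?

31

A partial list (first 12 by largest part):
25
4+21
5+20
6+19
7+18
8+17
4+4+17
9+16
4+5+16
10+15
4+6+15
5+5+15
…and 19 more, for 31 total.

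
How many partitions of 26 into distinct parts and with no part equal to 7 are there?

123

Direct enumeration gives 123 partitions.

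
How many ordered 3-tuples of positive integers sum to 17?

120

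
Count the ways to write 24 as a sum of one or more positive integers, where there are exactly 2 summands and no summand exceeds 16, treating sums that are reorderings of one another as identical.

5

Listing the qualifying partitions of 24:
16, 8
15, 9
14, 10
13, 11
12, 12
Counting gives 5.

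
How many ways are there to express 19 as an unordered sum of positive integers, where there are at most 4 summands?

94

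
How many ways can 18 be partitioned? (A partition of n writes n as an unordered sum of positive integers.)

385

There are 385 such partitions.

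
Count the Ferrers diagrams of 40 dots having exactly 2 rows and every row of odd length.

Listing the qualifying partitions of 40:
39,1
37,3
35,5
33,7
31,9
29,11
27,13
25,15
23,17
21,19
Counting gives 10.

10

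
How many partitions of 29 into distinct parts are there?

Enumerating by decreasing first part gives 256 partitions in all.

256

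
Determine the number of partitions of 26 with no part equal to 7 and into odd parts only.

Enumerating by decreasing first part gives 111 partitions in all.

111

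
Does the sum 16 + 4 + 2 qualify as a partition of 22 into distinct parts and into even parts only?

The parts sum to 22, and the condition 'all summands are distinct' holds; the condition 'every summand is even' holds.

Yes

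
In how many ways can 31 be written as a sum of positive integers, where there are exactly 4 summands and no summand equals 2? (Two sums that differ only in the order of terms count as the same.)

There are 155 such partitions.

155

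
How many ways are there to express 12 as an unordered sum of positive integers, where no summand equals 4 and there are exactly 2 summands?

Listing the qualifying partitions of 12:
11, 1
10, 2
9, 3
7, 5
6, 6

5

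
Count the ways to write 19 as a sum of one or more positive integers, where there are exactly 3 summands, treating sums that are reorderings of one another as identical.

30

There are too many to list fully; the first 12 (by largest part) are:
17, 1, 1
16, 2, 1
15, 3, 1
15, 2, 2
14, 4, 1
14, 3, 2
13, 5, 1
13, 4, 2
13, 3, 3
12, 6, 1
12, 5, 2
12, 4, 3
…and 18 more, for 30 total.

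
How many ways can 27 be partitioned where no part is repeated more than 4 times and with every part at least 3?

180

Counting exhaustively, 180 partitions satisfy the conditions.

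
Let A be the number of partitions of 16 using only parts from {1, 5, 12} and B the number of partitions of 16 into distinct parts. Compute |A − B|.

27

Partitions of 16 using only parts from {1, 5, 12}: 5.
Partitions of 16 into distinct parts: 32.
|5 − 32| = 27.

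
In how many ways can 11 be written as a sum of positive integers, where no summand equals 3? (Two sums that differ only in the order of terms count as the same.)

There are too many to list fully; the first 12 (by largest part) are:
11
10, 1
9, 2
9, 1, 1
8, 2, 1
8, 1, 1, 1
7, 4
7, 2, 2
7, 2, 1, 1
7, 1, 1, 1, 1
6, 5
6, 4, 1
…and 22 more, for 34 total.

34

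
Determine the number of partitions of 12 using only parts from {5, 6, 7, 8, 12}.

Listing the qualifying partitions of 12:
12
7, 5
6, 6

3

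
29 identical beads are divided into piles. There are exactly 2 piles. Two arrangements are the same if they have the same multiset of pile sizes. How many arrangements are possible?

14

Listing the qualifying partitions of 29:
28,1
27,2
26,3
25,4
24,5
23,6
22,7
21,8
20,9
19,10
18,11
17,12
16,13
15,14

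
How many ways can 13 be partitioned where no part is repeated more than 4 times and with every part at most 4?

21

They are:
4,4,4,1
4,4,3,2
4,4,3,1,1
4,4,2,2,1
4,4,2,1,1,1
4,3,3,3
4,3,3,2,1
4,3,3,1,1,1
4,3,2,2,2
4,3,2,2,1,1
4,3,2,1,1,1,1
4,2,2,2,2,1
4,2,2,2,1,1,1
3,3,3,3,1
3,3,3,2,2
3,3,3,2,1,1
3,3,3,1,1,1,1
3,3,2,2,2,1
3,3,2,2,1,1,1
3,2,2,2,2,1,1
3,2,2,2,1,1,1,1
That's 21 in total.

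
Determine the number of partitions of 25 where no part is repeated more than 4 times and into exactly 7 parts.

224

Enumerating by decreasing first part gives 224 partitions in all.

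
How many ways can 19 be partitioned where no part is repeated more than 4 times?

325

Systematic enumeration (by largest part, then next-largest, …) yields 325.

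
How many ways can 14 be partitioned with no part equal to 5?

105

Counting exhaustively, 105 partitions satisfy the conditions.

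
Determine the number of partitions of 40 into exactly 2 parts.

20

The partitions of 40 that satisfy the conditions:
39 + 1
38 + 2
37 + 3
36 + 4
35 + 5
34 + 6
33 + 7
32 + 8
31 + 9
30 + 10
29 + 11
28 + 12
27 + 13
26 + 14
25 + 15
24 + 16
23 + 17
22 + 18
21 + 19
20 + 20
Counting gives 20.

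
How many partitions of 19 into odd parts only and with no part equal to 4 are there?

There are too many to list fully; the first 12 (by largest part) are:
19
17, 1, 1
15, 3, 1
15, 1, 1, 1, 1
13, 5, 1
13, 3, 3
13, 3, 1, 1, 1
13, 1, 1, 1, 1, 1, 1
11, 7, 1
11, 5, 3
11, 5, 1, 1, 1
11, 3, 3, 1, 1
…and 42 more, for 54 total.

54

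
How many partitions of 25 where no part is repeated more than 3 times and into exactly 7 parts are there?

164

Direct enumeration gives 164 partitions.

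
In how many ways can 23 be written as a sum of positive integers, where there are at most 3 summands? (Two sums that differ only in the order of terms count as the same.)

56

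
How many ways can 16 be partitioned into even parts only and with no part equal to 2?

Enumerating:
16
12, 4
10, 6
8, 8
8, 4, 4
6, 6, 4
4, 4, 4, 4
That's 7 in total.

7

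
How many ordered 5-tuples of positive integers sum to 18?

2380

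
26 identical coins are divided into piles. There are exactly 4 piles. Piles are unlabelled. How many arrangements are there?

136

A full systematic count gives 136.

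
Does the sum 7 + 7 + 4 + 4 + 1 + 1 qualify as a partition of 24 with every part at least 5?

No

The parts sum to 24, and the condition 'every summand is at least 5' is violated.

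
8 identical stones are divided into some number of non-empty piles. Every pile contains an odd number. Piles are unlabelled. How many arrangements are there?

Listing the qualifying partitions of 8:
7, 1
5, 3
5, 1, 1, 1
3, 3, 1, 1
3, 1, 1, 1, 1, 1
1, 1, 1, 1, 1, 1, 1, 1

6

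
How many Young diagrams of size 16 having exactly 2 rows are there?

Enumerating:
1+15
2+14
3+13
4+12
5+11
6+10
7+9
8+8

8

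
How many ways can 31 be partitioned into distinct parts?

Systematic enumeration (by largest part, then next-largest, …) yields 340.

340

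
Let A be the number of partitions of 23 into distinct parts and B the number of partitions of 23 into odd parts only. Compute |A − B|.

0

Partitions of 23 into distinct parts: 104.
Partitions of 23 into odd parts only: 104.
|104 − 104| = 0.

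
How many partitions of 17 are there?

There are 297 such partitions.

297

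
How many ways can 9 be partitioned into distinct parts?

Enumerating:
9
1,8
2,7
3,6
1,2,6
4,5
1,3,5
2,3,4

8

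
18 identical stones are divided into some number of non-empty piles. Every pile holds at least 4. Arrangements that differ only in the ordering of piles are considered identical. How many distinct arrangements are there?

16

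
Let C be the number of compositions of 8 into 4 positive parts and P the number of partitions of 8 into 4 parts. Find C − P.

30

Compositions: C(7,3) = 35.
Unordered (partitions into 4 parts): 5.
Difference: 35 − 5 = 30.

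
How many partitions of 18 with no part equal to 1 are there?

88

Direct enumeration gives 88 partitions.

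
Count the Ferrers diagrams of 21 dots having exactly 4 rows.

72

Direct enumeration gives 72 partitions.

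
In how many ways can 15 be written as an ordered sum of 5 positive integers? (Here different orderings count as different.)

A composition of 15 into 5 positive parts is chosen by placing 4 dividers among the 14 gaps between 15 units: C(14,4) = 1001.

1001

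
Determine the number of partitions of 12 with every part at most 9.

73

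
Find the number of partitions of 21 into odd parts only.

Direct enumeration gives 76 partitions.

76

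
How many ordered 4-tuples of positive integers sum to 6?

10

Equivalently, choose which 3 of the 5 gaps become plus signs: C(5,3) = 10.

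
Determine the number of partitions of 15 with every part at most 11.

169

Counting exhaustively, 169 partitions satisfy the conditions.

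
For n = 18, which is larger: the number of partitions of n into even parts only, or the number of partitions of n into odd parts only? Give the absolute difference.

16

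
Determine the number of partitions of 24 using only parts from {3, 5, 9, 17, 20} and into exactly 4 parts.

Enumerating:
3, 3, 9, 9
5, 5, 5, 9
That's 2 in total.

2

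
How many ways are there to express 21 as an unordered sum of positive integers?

Enumerating by decreasing first part gives 792 partitions in all.

792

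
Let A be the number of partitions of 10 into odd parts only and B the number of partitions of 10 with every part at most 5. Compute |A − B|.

Partitions of 10 into odd parts only: 10.
Partitions of 10 with every part at most 5: 30.
|10 − 30| = 20.

20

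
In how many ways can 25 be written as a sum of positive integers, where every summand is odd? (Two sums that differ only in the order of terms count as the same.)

142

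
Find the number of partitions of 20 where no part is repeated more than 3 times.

320

Enumerating by decreasing first part gives 320 partitions in all.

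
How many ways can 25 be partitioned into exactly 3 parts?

There are too many to list fully; the first 12 (by largest part) are:
23+1+1
22+2+1
21+3+1
21+2+2
20+4+1
20+3+2
19+5+1
19+4+2
19+3+3
18+6+1
18+5+2
18+4+3
…and 40 more, for 52 total.

52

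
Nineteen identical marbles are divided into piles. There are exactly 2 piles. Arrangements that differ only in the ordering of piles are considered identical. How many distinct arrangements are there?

9

They are:
18 + 1
17 + 2
16 + 3
15 + 4
14 + 5
13 + 6
12 + 7
11 + 8
10 + 9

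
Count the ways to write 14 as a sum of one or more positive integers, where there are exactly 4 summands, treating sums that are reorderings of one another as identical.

Listing the qualifying partitions of 14:
11+1+1+1
10+2+1+1
9+3+1+1
9+2+2+1
8+4+1+1
8+3+2+1
8+2+2+2
7+5+1+1
7+4+2+1
7+3+3+1
7+3+2+2
6+6+1+1
6+5+2+1
6+4+3+1
6+4+2+2
6+3+3+2
5+5+3+1
5+5+2+2
5+4+4+1
5+4+3+2
5+3+3+3
4+4+4+2
4+4+3+3

23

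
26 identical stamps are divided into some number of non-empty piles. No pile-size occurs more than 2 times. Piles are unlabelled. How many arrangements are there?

617

Enumerating by decreasing first part gives 617 partitions in all.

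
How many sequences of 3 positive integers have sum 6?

10

By stars and bars with positive parts, the count is C(5,2) = 10.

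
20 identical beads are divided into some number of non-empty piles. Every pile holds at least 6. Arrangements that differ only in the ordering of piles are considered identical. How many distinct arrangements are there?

They are:
20
6, 14
7, 13
8, 12
9, 11
10, 10
6, 6, 8
6, 7, 7
Counting gives 8.

8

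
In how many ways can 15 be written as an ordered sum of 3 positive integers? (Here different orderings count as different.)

By stars and bars with positive parts, the count is C(14,2) = 91.

91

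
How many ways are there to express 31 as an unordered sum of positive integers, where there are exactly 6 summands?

612

Counting exhaustively, 612 partitions satisfy the conditions.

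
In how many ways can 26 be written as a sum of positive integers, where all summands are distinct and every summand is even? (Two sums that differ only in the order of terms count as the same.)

They are:
26
24, 2
22, 4
20, 6
20, 4, 2
18, 8
18, 6, 2
16, 10
16, 8, 2
16, 6, 4
14, 12
14, 10, 2
14, 8, 4
14, 6, 4, 2
12, 10, 4
12, 8, 6
12, 8, 4, 2
10, 8, 6, 2
Counting gives 18.

18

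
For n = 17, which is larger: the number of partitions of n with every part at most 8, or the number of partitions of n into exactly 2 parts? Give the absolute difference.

222

Partitions of 17 with every part at most 8: 230.
Partitions of 17 into exactly 2 parts: 8.
|230 − 8| = 222.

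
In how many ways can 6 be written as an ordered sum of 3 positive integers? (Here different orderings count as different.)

A composition of 6 into 3 positive parts is chosen by placing 2 dividers among the 5 gaps between 6 units: C(5,2) = 10.

10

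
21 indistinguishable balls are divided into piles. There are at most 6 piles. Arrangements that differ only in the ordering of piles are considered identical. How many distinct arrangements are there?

331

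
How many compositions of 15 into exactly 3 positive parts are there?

Equivalently, choose which 2 of the 14 gaps become plus signs: C(14,2) = 91.

91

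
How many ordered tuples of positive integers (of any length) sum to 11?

There are 10 gaps and each independently is a cut or not, giving 2^10 = 1024.

1024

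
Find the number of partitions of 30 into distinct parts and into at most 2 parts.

15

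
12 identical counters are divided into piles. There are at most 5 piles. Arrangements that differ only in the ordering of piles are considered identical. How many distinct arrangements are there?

A partial list (first 12 by largest part):
12
11, 1
10, 2
10, 1, 1
9, 3
9, 2, 1
9, 1, 1, 1
8, 4
8, 3, 1
8, 2, 2
8, 2, 1, 1
8, 1, 1, 1, 1
…and 35 more, for 47 total.

47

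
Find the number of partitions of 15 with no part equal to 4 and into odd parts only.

27

There are too many to list fully; the first 12 (by largest part) are:
15
13, 1, 1
11, 3, 1
11, 1, 1, 1, 1
9, 5, 1
9, 3, 3
9, 3, 1, 1, 1
9, 1, 1, 1, 1, 1, 1
7, 7, 1
7, 5, 3
7, 5, 1, 1, 1
7, 3, 3, 1, 1
…and 15 more, for 27 total.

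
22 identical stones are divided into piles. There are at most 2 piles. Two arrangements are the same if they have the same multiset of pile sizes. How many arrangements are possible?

They are:
22
21, 1
20, 2
19, 3
18, 4
17, 5
16, 6
15, 7
14, 8
13, 9
12, 10
11, 11
Counting gives 12.

12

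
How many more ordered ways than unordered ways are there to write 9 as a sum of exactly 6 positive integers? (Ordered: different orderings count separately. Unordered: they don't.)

Compositions: C(8,5) = 56.
Partitions of 9 into exactly 6 parts: 3.
Difference: 56 − 3 = 53.

53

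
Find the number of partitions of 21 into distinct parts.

Systematic enumeration (by largest part, then next-largest, …) yields 76.

76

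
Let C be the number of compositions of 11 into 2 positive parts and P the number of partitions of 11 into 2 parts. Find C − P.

Compositions: C(10,1) = 10.
Unordered (partitions into 2 parts): 5.
Difference: 10 − 5 = 5.

5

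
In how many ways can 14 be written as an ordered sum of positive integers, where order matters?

There are 13 gaps and each independently is a cut or not, giving 2^13 = 8192.

8192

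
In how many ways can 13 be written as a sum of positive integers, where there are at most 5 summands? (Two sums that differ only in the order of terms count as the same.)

There are too many to list fully; the first 12 (by largest part) are:
13
12+1
11+2
11+1+1
10+3
10+2+1
10+1+1+1
9+4
9+3+1
9+2+2
9+2+1+1
9+1+1+1+1
…and 45 more, for 57 total.

57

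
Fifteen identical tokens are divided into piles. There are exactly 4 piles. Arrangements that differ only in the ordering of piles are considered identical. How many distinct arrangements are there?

27

There are too many to list fully; the first 12 (by largest part) are:
12+1+1+1
11+2+1+1
10+3+1+1
10+2+2+1
9+4+1+1
9+3+2+1
9+2+2+2
8+5+1+1
8+4+2+1
8+3+3+1
8+3+2+2
7+6+1+1
…and 15 more, for 27 total.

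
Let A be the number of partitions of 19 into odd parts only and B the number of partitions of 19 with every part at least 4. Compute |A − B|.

Partitions of 19 into odd parts only: 54.
Partitions of 19 with every part at least 4: 18.
|54 − 18| = 36.

36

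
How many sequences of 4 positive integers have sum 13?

A composition of 13 into 4 positive parts is chosen by placing 3 dividers among the 12 gaps between 13 units: C(12,3) = 220.

220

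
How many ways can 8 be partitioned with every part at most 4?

Listing the qualifying partitions of 8:
4,4
1,3,4
2,2,4
1,1,2,4
1,1,1,1,4
2,3,3
1,1,3,3
1,2,2,3
1,1,1,2,3
1,1,1,1,1,3
2,2,2,2
1,1,2,2,2
1,1,1,1,2,2
1,1,1,1,1,1,2
1,1,1,1,1,1,1,1
That's 15 in total.

15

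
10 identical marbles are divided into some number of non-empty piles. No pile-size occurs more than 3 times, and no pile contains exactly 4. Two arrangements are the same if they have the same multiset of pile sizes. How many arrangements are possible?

20

Listing the qualifying partitions of 10:
10
1, 9
2, 8
1, 1, 8
3, 7
1, 2, 7
1, 1, 1, 7
1, 3, 6
2, 2, 6
1, 1, 2, 6
5, 5
2, 3, 5
1, 1, 3, 5
1, 2, 2, 5
1, 1, 1, 2, 5
1, 3, 3, 3
2, 2, 3, 3
1, 1, 2, 3, 3
1, 2, 2, 2, 3
1, 1, 1, 2, 2, 3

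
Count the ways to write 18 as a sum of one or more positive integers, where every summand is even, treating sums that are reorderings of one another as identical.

A partial list (first 12 by largest part):
18
16,2
14,4
14,2,2
12,6
12,4,2
12,2,2,2
10,8
10,6,2
10,4,4
10,4,2,2
10,2,2,2,2
…and 18 more, for 30 total.

30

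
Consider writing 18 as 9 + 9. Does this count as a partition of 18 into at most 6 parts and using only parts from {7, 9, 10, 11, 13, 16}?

The parts sum to 18, and the condition 'there are at most 6 summands' holds; the condition 'each summand belongs to {7, 9, 10, 11, 13, 16}' holds.

Yes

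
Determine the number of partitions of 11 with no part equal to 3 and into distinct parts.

8

Listing the qualifying partitions of 11:
11
10+1
9+2
8+2+1
7+4
6+5
6+4+1
5+4+2
That's 8 in total.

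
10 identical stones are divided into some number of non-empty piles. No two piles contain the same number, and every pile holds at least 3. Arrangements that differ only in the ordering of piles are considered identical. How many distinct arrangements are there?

3

They are:
10
3,7
4,6
That's 3 in total.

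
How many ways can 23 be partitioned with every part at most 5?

291

Direct enumeration gives 291 partitions.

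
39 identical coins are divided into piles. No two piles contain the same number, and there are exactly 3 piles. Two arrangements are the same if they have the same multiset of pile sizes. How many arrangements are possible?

108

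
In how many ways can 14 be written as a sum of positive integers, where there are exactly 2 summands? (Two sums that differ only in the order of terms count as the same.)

Enumerating:
13,1
12,2
11,3
10,4
9,5
8,6
7,7
That's 7 in total.

7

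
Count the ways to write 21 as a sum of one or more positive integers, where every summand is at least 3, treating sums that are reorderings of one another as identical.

A partial list (first 12 by largest part):
21
18, 3
17, 4
16, 5
15, 6
15, 3, 3
14, 7
14, 4, 3
13, 8
13, 5, 3
13, 4, 4
12, 9
…and 48 more, for 60 total.

60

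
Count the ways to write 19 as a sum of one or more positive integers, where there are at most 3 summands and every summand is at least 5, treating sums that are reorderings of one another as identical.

10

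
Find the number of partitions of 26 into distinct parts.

Counting exhaustively, 165 partitions satisfy the conditions.

165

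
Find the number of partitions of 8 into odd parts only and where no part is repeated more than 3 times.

4

Listing the qualifying partitions of 8:
1,7
3,5
1,1,1,5
1,1,3,3
Counting gives 4.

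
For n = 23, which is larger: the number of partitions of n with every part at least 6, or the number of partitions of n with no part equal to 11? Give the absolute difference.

Partitions of 23 with every part at least 6: 12.
Partitions of 23 with no part equal to 11: 1178.
|12 − 1178| = 1166.

1166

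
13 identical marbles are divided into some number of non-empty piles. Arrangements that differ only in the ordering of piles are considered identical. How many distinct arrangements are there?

Direct enumeration gives 101 partitions.

101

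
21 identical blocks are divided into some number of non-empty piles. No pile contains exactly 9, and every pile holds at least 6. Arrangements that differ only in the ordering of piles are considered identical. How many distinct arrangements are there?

7

Enumerating:
21
15, 6
14, 7
13, 8
11, 10
8, 7, 6
7, 7, 7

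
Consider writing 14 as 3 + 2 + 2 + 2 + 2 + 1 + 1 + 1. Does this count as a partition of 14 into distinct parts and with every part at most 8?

The parts sum to 14, and the condition 'all summands are distinct' is violated.

No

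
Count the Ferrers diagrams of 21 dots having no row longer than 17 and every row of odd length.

A full systematic count gives 74.

74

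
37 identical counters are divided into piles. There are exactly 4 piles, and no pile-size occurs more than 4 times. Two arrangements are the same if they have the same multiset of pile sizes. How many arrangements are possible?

378

Direct enumeration gives 378 partitions.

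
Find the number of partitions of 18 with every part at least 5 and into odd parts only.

3

Enumerating:
13 + 5
11 + 7
9 + 9
Counting gives 3.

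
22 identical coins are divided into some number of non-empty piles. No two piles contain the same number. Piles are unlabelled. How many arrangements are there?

89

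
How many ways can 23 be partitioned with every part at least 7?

8

They are:
23
16 + 7
15 + 8
14 + 9
13 + 10
12 + 11
9 + 7 + 7
8 + 8 + 7
Counting gives 8.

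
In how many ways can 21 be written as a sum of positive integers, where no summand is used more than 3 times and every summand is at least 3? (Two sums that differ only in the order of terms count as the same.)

55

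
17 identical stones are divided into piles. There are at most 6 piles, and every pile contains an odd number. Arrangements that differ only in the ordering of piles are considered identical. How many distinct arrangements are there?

Enumerating:
17
1, 1, 15
1, 3, 13
1, 1, 1, 1, 13
1, 5, 11
3, 3, 11
1, 1, 1, 3, 11
1, 7, 9
3, 5, 9
1, 1, 1, 5, 9
1, 1, 3, 3, 9
3, 7, 7
1, 1, 1, 7, 7
5, 5, 7
1, 1, 3, 5, 7
1, 3, 3, 3, 7
1, 1, 5, 5, 5
1, 3, 3, 5, 5
3, 3, 3, 3, 5

19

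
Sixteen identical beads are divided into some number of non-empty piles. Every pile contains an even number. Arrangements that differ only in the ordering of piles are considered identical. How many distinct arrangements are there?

22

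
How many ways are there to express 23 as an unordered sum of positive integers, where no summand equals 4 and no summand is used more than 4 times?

A full systematic count gives 447.

447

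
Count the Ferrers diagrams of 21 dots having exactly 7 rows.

Direct enumeration gives 105 partitions.

105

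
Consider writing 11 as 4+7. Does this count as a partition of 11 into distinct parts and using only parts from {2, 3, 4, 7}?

Yes

The parts sum to 11, and the condition 'all summands are distinct' holds; the condition 'each summand belongs to {2, 3, 4, 7}' holds.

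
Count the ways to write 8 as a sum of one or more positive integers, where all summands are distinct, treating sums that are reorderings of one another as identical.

They are:
8
1+7
2+6
3+5
1+2+5
1+3+4
That's 6 in total.

6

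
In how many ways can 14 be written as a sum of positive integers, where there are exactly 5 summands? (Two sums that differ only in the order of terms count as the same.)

23

Enumerating:
10,1,1,1,1
9,2,1,1,1
8,3,1,1,1
8,2,2,1,1
7,4,1,1,1
7,3,2,1,1
7,2,2,2,1
6,5,1,1,1
6,4,2,1,1
6,3,3,1,1
6,3,2,2,1
6,2,2,2,2
5,5,2,1,1
5,4,3,1,1
5,4,2,2,1
5,3,3,2,1
5,3,2,2,2
4,4,4,1,1
4,4,3,2,1
4,4,2,2,2
4,3,3,3,1
4,3,3,2,2
3,3,3,3,2
That's 23 in total.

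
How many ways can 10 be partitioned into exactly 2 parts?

5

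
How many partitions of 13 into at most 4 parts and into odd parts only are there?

Listing the qualifying partitions of 13:
13
11+1+1
9+3+1
7+5+1
7+3+3
5+5+3
That's 6 in total.

6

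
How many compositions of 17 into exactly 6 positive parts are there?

4368

Place 5 bars in the 16 internal gaps of a row of 17 dots: C(16,5) = 4368.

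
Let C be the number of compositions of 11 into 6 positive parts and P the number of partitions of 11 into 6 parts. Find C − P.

245

Ordered (compositions into 6 parts): C(10,5) = 252.
Unordered (partitions into 6 parts): 7.
Difference: 252 − 7 = 245.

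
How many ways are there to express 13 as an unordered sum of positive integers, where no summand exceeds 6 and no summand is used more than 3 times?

38

There are too many to list fully; the first 12 (by largest part) are:
1,6,6
2,5,6
1,1,5,6
3,4,6
1,2,4,6
1,1,1,4,6
1,3,3,6
2,2,3,6
1,1,2,3,6
1,2,2,2,6
1,1,1,2,2,6
3,5,5
…and 26 more, for 38 total.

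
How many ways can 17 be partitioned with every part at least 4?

Listing the qualifying partitions of 17:
17
13,4
12,5
11,6
10,7
9,8
9,4,4
8,5,4
7,6,4
7,5,5
6,6,5
5,4,4,4
That's 12 in total.

12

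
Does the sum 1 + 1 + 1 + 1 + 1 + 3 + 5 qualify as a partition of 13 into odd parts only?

Yes

The parts sum to 13, and the condition 'every summand is odd' holds.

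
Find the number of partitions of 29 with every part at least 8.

Listing the qualifying partitions of 29:
29
8,21
9,20
10,19
11,18
12,17
13,16
14,15
8,8,13
8,9,12
8,10,11
9,9,11
9,10,10

13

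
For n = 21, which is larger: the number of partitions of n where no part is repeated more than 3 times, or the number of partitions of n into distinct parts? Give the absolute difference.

319

Partitions of 21 where no part is repeated more than 3 times: 395.
Partitions of 21 into distinct parts: 76.
|395 − 76| = 319.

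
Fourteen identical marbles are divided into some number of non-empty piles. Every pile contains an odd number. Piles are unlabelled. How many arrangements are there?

Enumerating:
13+1
11+3
11+1+1+1
9+5
9+3+1+1
9+1+1+1+1+1
7+7
7+5+1+1
7+3+3+1
7+3+1+1+1+1
7+1+1+1+1+1+1+1
5+5+3+1
5+5+1+1+1+1
5+3+3+3
5+3+3+1+1+1
5+3+1+1+1+1+1+1
5+1+1+1+1+1+1+1+1+1
3+3+3+3+1+1
3+3+3+1+1+1+1+1
3+3+1+1+1+1+1+1+1+1
3+1+1+1+1+1+1+1+1+1+1+1
1+1+1+1+1+1+1+1+1+1+1+1+1+1

22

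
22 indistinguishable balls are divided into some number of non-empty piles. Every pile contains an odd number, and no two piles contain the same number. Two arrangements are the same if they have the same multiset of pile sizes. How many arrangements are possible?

The partitions of 22 that satisfy the conditions:
1+21
3+19
5+17
7+15
9+13
1+3+5+13
1+3+7+11
1+5+7+9

8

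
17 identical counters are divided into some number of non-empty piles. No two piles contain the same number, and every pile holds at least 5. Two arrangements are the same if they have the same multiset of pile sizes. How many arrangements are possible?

5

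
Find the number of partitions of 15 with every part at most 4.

There are too many to list fully; the first 12 (by largest part) are:
4, 4, 4, 3
4, 4, 4, 2, 1
4, 4, 4, 1, 1, 1
4, 4, 3, 3, 1
4, 4, 3, 2, 2
4, 4, 3, 2, 1, 1
4, 4, 3, 1, 1, 1, 1
4, 4, 2, 2, 2, 1
4, 4, 2, 2, 1, 1, 1
4, 4, 2, 1, 1, 1, 1, 1
4, 4, 1, 1, 1, 1, 1, 1, 1
4, 3, 3, 3, 2
…and 42 more, for 54 total.

54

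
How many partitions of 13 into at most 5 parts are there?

A partial list (first 12 by largest part):
13
12,1
11,2
11,1,1
10,3
10,2,1
10,1,1,1
9,4
9,3,1
9,2,2
9,2,1,1
9,1,1,1,1
…and 45 more, for 57 total.

57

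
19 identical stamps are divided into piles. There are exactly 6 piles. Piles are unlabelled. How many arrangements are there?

71

A full systematic count gives 71.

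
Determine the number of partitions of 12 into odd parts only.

15

Enumerating:
11,1
9,3
9,1,1,1
7,5
7,3,1,1
7,1,1,1,1,1
5,5,1,1
5,3,3,1
5,3,1,1,1,1
5,1,1,1,1,1,1,1
3,3,3,3
3,3,3,1,1,1
3,3,1,1,1,1,1,1
3,1,1,1,1,1,1,1,1,1
1,1,1,1,1,1,1,1,1,1,1,1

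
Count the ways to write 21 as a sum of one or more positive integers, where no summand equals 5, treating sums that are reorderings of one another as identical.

Counting exhaustively, 561 partitions satisfy the conditions.

561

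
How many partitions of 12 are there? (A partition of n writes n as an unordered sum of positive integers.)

77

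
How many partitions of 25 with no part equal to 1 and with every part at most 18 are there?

372

Direct enumeration gives 372 partitions.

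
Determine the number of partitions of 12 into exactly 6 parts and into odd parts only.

The partitions of 12 that satisfy the conditions:
1+1+1+1+1+7
1+1+1+1+3+5
1+1+1+3+3+3

3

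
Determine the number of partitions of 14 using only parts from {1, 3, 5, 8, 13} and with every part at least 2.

2

They are:
3,3,8
3,3,3,5
Counting gives 2.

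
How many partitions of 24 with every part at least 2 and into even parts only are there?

Direct enumeration gives 77 partitions.

77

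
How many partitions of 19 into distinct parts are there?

54

There are too many to list fully; the first 12 (by largest part) are:
19
18 + 1
17 + 2
16 + 3
16 + 2 + 1
15 + 4
15 + 3 + 1
14 + 5
14 + 4 + 1
14 + 3 + 2
13 + 6
13 + 5 + 1
…and 42 more, for 54 total.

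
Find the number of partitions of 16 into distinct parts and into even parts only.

6

Enumerating:
16
14+2
12+4
10+6
10+4+2
8+6+2
That's 6 in total.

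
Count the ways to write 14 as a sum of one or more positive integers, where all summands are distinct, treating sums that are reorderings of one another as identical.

22

Enumerating:
14
13+1
12+2
11+3
11+2+1
10+4
10+3+1
9+5
9+4+1
9+3+2
8+6
8+5+1
8+4+2
8+3+2+1
7+6+1
7+5+2
7+4+3
7+4+2+1
6+5+3
6+5+2+1
6+4+3+1
5+4+3+2
That's 22 in total.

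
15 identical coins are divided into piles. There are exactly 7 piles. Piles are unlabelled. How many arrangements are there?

21

They are:
1+1+1+1+1+1+9
1+1+1+1+1+2+8
1+1+1+1+1+3+7
1+1+1+1+2+2+7
1+1+1+1+1+4+6
1+1+1+1+2+3+6
1+1+1+2+2+2+6
1+1+1+1+1+5+5
1+1+1+1+2+4+5
1+1+1+1+3+3+5
1+1+1+2+2+3+5
1+1+2+2+2+2+5
1+1+1+1+3+4+4
1+1+1+2+2+4+4
1+1+1+2+3+3+4
1+1+2+2+2+3+4
1+2+2+2+2+2+4
1+1+1+3+3+3+3
1+1+2+2+3+3+3
1+2+2+2+2+3+3
2+2+2+2+2+2+3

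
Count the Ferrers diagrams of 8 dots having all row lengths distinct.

6

Listing the qualifying partitions of 8:
8
7+1
6+2
5+3
5+2+1
4+3+1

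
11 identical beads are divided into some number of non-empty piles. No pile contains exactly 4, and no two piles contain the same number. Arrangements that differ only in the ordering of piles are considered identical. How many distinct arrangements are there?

9

They are:
11
1+10
2+9
3+8
1+2+8
1+3+7
5+6
2+3+6
1+2+3+5
Counting gives 9.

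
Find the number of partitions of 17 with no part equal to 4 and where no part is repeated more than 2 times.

68

A partial list (first 12 by largest part):
17
16,1
15,2
15,1,1
14,3
14,2,1
13,3,1
13,2,2
13,2,1,1
12,5
12,3,2
12,3,1,1
…and 56 more, for 68 total.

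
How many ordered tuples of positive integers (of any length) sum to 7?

64

Each of the 6 gaps between 7 units is either a break or not: 2^6 = 64.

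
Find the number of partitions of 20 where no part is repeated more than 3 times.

320

Direct enumeration gives 320 partitions.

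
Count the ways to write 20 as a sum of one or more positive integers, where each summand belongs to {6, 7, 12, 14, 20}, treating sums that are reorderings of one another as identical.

They are:
20
14,6
7,7,6

3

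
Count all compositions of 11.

1024

Each of the 10 gaps between 11 units is either a break or not: 2^10 = 1024.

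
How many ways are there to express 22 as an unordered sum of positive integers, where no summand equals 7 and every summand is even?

56

There are too many to list fully; the first 12 (by largest part) are:
22
20 + 2
18 + 4
18 + 2 + 2
16 + 6
16 + 4 + 2
16 + 2 + 2 + 2
14 + 8
14 + 6 + 2
14 + 4 + 4
14 + 4 + 2 + 2
14 + 2 + 2 + 2 + 2
…and 44 more, for 56 total.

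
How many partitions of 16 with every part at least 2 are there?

55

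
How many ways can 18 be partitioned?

385

Systematic enumeration (by largest part, then next-largest, …) yields 385.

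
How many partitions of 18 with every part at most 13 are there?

373

A full systematic count gives 373.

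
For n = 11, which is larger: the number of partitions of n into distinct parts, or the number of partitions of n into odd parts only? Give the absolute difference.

0

Partitions of 11 into distinct parts: 12.
Partitions of 11 into odd parts only: 12.
|12 − 12| = 0.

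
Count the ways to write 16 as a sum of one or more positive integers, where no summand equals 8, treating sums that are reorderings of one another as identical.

Enumerating by decreasing first part gives 209 partitions in all.

209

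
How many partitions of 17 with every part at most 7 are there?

201

Enumerating by decreasing first part gives 201 partitions in all.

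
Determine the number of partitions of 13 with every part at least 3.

Enumerating:
13
3,10
4,9
5,8
6,7
3,3,7
3,4,6
3,5,5
4,4,5
3,3,3,4
That's 10 in total.

10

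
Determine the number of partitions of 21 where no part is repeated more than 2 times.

243

Systematic enumeration (by largest part, then next-largest, …) yields 243.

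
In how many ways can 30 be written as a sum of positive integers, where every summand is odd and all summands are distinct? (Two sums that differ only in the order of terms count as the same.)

They are:
29,1
27,3
25,5
23,7
21,9
21,5,3,1
19,11
19,7,3,1
17,13
17,9,3,1
17,7,5,1
15,11,3,1
15,9,5,1
15,7,5,3
13,11,5,1
13,9,7,1
13,9,5,3
11,9,7,3

18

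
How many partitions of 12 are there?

77

A full systematic count gives 77.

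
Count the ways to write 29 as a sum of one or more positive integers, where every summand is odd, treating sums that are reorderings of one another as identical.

256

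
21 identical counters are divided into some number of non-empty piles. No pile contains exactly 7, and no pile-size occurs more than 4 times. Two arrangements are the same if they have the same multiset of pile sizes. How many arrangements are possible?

405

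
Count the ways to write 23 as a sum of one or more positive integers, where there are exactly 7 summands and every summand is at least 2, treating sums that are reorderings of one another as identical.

28

There are too many to list fully; the first 12 (by largest part) are:
11 + 2 + 2 + 2 + 2 + 2 + 2
10 + 3 + 2 + 2 + 2 + 2 + 2
9 + 4 + 2 + 2 + 2 + 2 + 2
9 + 3 + 3 + 2 + 2 + 2 + 2
8 + 5 + 2 + 2 + 2 + 2 + 2
8 + 4 + 3 + 2 + 2 + 2 + 2
8 + 3 + 3 + 3 + 2 + 2 + 2
7 + 6 + 2 + 2 + 2 + 2 + 2
7 + 5 + 3 + 2 + 2 + 2 + 2
7 + 4 + 4 + 2 + 2 + 2 + 2
7 + 4 + 3 + 3 + 2 + 2 + 2
7 + 3 + 3 + 3 + 3 + 2 + 2
…and 16 more, for 28 total.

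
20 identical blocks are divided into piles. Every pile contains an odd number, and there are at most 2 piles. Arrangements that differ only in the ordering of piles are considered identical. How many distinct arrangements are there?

Enumerating:
19, 1
17, 3
15, 5
13, 7
11, 9

5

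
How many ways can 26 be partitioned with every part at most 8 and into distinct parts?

They are:
8 + 7 + 6 + 5
8 + 7 + 6 + 4 + 1
8 + 7 + 6 + 3 + 2
8 + 7 + 5 + 4 + 2
8 + 7 + 5 + 3 + 2 + 1
8 + 6 + 5 + 4 + 3
8 + 6 + 5 + 4 + 2 + 1
7 + 6 + 5 + 4 + 3 + 1

8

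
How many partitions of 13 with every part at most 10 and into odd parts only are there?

They are:
1 + 3 + 9
1 + 1 + 1 + 1 + 9
1 + 5 + 7
3 + 3 + 7
1 + 1 + 1 + 3 + 7
1 + 1 + 1 + 1 + 1 + 1 + 7
3 + 5 + 5
1 + 1 + 1 + 5 + 5
1 + 1 + 3 + 3 + 5
1 + 1 + 1 + 1 + 1 + 3 + 5
1 + 1 + 1 + 1 + 1 + 1 + 1 + 1 + 5
1 + 3 + 3 + 3 + 3
1 + 1 + 1 + 1 + 3 + 3 + 3
1 + 1 + 1 + 1 + 1 + 1 + 1 + 3 + 3
1 + 1 + 1 + 1 + 1 + 1 + 1 + 1 + 1 + 1 + 3
1 + 1 + 1 + 1 + 1 + 1 + 1 + 1 + 1 + 1 + 1 + 1 + 1
Counting gives 16.

16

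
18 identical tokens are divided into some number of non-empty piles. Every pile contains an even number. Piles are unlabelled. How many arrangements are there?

A partial list (first 12 by largest part):
18
16 + 2
14 + 4
14 + 2 + 2
12 + 6
12 + 4 + 2
12 + 2 + 2 + 2
10 + 8
10 + 6 + 2
10 + 4 + 4
10 + 4 + 2 + 2
10 + 2 + 2 + 2 + 2
…and 18 more, for 30 total.

30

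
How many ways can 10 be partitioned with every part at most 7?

38

There are too many to list fully; the first 12 (by largest part) are:
7+3
7+2+1
7+1+1+1
6+4
6+3+1
6+2+2
6+2+1+1
6+1+1+1+1
5+5
5+4+1
5+3+2
5+3+1+1
…and 26 more, for 38 total.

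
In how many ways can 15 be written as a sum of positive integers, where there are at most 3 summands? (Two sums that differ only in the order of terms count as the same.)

27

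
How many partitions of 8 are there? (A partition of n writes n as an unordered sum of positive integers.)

22

Enumerating:
8
7 + 1
6 + 2
6 + 1 + 1
5 + 3
5 + 2 + 1
5 + 1 + 1 + 1
4 + 4
4 + 3 + 1
4 + 2 + 2
4 + 2 + 1 + 1
4 + 1 + 1 + 1 + 1
3 + 3 + 2
3 + 3 + 1 + 1
3 + 2 + 2 + 1
3 + 2 + 1 + 1 + 1
3 + 1 + 1 + 1 + 1 + 1
2 + 2 + 2 + 2
2 + 2 + 2 + 1 + 1
2 + 2 + 1 + 1 + 1 + 1
2 + 1 + 1 + 1 + 1 + 1 + 1
1 + 1 + 1 + 1 + 1 + 1 + 1 + 1
That's 22 in total.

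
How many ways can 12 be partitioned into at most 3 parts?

Enumerating:
12
11+1
10+2
10+1+1
9+3
9+2+1
8+4
8+3+1
8+2+2
7+5
7+4+1
7+3+2
6+6
6+5+1
6+4+2
6+3+3
5+5+2
5+4+3
4+4+4
Counting gives 19.

19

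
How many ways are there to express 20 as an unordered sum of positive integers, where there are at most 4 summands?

A full systematic count gives 108.

108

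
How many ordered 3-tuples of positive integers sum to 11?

Place 2 bars in the 10 internal gaps of a row of 11 dots: C(10,2) = 45.

45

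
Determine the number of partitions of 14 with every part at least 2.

34

A partial list (first 12 by largest part):
14
12, 2
11, 3
10, 4
10, 2, 2
9, 5
9, 3, 2
8, 6
8, 4, 2
8, 3, 3
8, 2, 2, 2
7, 7
…and 22 more, for 34 total.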